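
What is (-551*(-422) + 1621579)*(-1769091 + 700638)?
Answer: -1981019775753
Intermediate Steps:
(-551*(-422) + 1621579)*(-1769091 + 700638) = (232522 + 1621579)*(-1068453) = 1854101*(-1068453) = -1981019775753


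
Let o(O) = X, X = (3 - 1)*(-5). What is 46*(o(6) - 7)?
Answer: -782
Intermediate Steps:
X = -10 (X = 2*(-5) = -10)
o(O) = -10
46*(o(6) - 7) = 46*(-10 - 7) = 46*(-17) = -782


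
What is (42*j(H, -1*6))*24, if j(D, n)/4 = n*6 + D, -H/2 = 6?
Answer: -193536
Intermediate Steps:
H = -12 (H = -2*6 = -12)
j(D, n) = 4*D + 24*n (j(D, n) = 4*(n*6 + D) = 4*(6*n + D) = 4*(D + 6*n) = 4*D + 24*n)
(42*j(H, -1*6))*24 = (42*(4*(-12) + 24*(-1*6)))*24 = (42*(-48 + 24*(-6)))*24 = (42*(-48 - 144))*24 = (42*(-192))*24 = -8064*24 = -193536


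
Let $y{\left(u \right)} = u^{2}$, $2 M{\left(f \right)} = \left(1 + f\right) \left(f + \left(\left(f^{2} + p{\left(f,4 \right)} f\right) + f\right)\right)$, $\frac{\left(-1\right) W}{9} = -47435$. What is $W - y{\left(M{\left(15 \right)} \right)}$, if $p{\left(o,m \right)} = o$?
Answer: $-14318685$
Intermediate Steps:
$W = 426915$ ($W = \left(-9\right) \left(-47435\right) = 426915$)
$M{\left(f \right)} = \frac{\left(1 + f\right) \left(2 f + 2 f^{2}\right)}{2}$ ($M{\left(f \right)} = \frac{\left(1 + f\right) \left(f + \left(\left(f^{2} + f f\right) + f\right)\right)}{2} = \frac{\left(1 + f\right) \left(f + \left(\left(f^{2} + f^{2}\right) + f\right)\right)}{2} = \frac{\left(1 + f\right) \left(f + \left(2 f^{2} + f\right)\right)}{2} = \frac{\left(1 + f\right) \left(f + \left(f + 2 f^{2}\right)\right)}{2} = \frac{\left(1 + f\right) \left(2 f + 2 f^{2}\right)}{2}$)
$W - y{\left(M{\left(15 \right)} \right)} = 426915 - \left(15 \left(1 + 15^{2} + 2 \cdot 15\right)\right)^{2} = 426915 - \left(15 \left(1 + 225 + 30\right)\right)^{2} = 426915 - \left(15 \cdot 256\right)^{2} = 426915 - 3840^{2} = 426915 - 14745600 = -14318685$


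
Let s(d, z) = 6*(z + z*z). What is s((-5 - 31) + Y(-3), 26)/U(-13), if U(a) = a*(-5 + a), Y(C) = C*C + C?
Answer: 18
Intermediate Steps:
Y(C) = C + C**2 (Y(C) = C**2 + C = C + C**2)
s(d, z) = 6*z + 6*z**2 (s(d, z) = 6*(z + z**2) = 6*z + 6*z**2)
s((-5 - 31) + Y(-3), 26)/U(-13) = (6*26*(1 + 26))/((-13*(-5 - 13))) = (6*26*27)/((-13*(-18))) = 4212/234 = 4212*(1/234) = 18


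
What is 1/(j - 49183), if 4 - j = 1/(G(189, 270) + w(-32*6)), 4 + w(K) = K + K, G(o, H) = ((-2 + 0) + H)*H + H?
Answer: -72242/3552789319 ≈ -2.0334e-5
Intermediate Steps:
G(o, H) = H + H*(-2 + H) (G(o, H) = (-2 + H)*H + H = H*(-2 + H) + H = H + H*(-2 + H))
w(K) = -4 + 2*K (w(K) = -4 + (K + K) = -4 + 2*K)
j = 288967/72242 (j = 4 - 1/(270*(-1 + 270) + (-4 + 2*(-32*6))) = 4 - 1/(270*269 + (-4 + 2*(-192))) = 4 - 1/(72630 + (-4 - 384)) = 4 - 1/(72630 - 388) = 4 - 1/72242 = 288967/72242 ≈ 4.0000)
1/(j - 49183) = 1/(288967/72242 - 49183) = 1/(-3552789319/72242) = -72242/3552789319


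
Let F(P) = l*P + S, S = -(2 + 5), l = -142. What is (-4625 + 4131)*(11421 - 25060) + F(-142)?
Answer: 6757823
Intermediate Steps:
S = -7 (S = -1*7 = -7)
F(P) = -7 - 142*P (F(P) = -142*P - 7 = -7 - 142*P)
(-4625 + 4131)*(11421 - 25060) + F(-142) = (-4625 + 4131)*(11421 - 25060) + (-7 - 142*(-142)) = -494*(-13639) + (-7 + 20164) = 6737666 + 20157 = 6757823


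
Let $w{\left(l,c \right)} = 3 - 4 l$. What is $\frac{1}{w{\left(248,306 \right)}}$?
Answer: $- \frac{1}{989} \approx -0.0010111$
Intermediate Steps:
$\frac{1}{w{\left(248,306 \right)}} = \frac{1}{3 - 992} = \frac{1}{-989} = - \frac{1}{989}$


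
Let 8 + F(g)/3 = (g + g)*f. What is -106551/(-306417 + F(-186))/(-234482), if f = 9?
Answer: -11839/8245559530 ≈ -1.4358e-6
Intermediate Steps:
F(g) = -24 + 54*g (F(g) = -24 + 3*((g + g)*9) = -24 + 3*((2*g)*9) = -24 + 3*(18*g) = -24 + 54*g)
-106551/(-306417 + F(-186))/(-234482) = -106551/(-306417 + (-24 + 54*(-186)))/(-234482) = -106551/(-306417 + (-24 - 10044))*(-1/234482) = -106551/(-306417 - 10068)*(-1/234482) = -106551/(-316485)*(-1/234482) = -106551*(-1/316485)*(-1/234482) = (11839/35165)*(-1/234482) = -11839/8245559530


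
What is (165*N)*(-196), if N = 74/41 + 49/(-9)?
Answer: 14477540/123 ≈ 1.1770e+5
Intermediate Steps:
N = -1343/369 (N = 74*(1/41) + 49*(-⅑) = 74/41 - 49/9 = -1343/369 ≈ -3.6396)
(165*N)*(-196) = (165*(-1343/369))*(-196) = -73865/123*(-196) = 14477540/123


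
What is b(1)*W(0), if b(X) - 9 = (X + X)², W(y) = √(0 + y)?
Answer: 0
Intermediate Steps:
W(y) = √y
b(X) = 9 + 4*X² (b(X) = 9 + (X + X)² = 9 + (2*X)² = 9 + 4*X²)
b(1)*W(0) = (9 + 4*1²)*√0 = (9 + 4*1)*0 = (9 + 4)*0 = 13*0 = 0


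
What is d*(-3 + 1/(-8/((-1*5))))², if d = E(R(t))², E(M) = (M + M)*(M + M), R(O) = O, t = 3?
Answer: 29241/4 ≈ 7310.3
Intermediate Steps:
E(M) = 4*M² (E(M) = (2*M)*(2*M) = 4*M²)
d = 1296 (d = (4*3²)² = (4*9)² = 36² = 1296)
d*(-3 + 1/(-8/((-1*5))))² = 1296*(-3 + 1/(-8/((-1*5))))² = 1296*(-3 + 1/(-8/(-5)))² = 1296*(-3 + 1/(-8*(-⅕)))² = 1296*(-3 + 1/(8/5))² = 1296*(-3 + 5/8)² = 1296*(-19/8)² = 1296*(361/64) = 29241/4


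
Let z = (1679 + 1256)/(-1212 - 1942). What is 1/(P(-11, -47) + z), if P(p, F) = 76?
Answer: 3154/236769 ≈ 0.013321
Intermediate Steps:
z = -2935/3154 (z = 2935/(-3154) = 2935*(-1/3154) = -2935/3154 ≈ -0.93056)
1/(P(-11, -47) + z) = 1/(76 - 2935/3154) = 1/(236769/3154) = 3154/236769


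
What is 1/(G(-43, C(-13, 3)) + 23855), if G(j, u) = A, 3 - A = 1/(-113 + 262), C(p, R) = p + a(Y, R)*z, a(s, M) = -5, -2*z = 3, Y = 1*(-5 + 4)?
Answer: 149/3554841 ≈ 4.1915e-5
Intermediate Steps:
Y = -1 (Y = 1*(-1) = -1)
z = -3/2 (z = -½*3 = -3/2 ≈ -1.5000)
C(p, R) = 15/2 + p (C(p, R) = p - 5*(-3/2) = p + 15/2 = 15/2 + p)
A = 446/149 (A = 3 - 1/(-113 + 262) = 3 - 1/149 = 446/149 ≈ 2.9933)
G(j, u) = 446/149
1/(G(-43, C(-13, 3)) + 23855) = 1/(446/149 + 23855) = 1/(3554841/149) = 149/3554841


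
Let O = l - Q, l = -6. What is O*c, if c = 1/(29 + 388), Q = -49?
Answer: 43/417 ≈ 0.10312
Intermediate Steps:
c = 1/417 ≈ 0.0023981
O = 43 (O = -6 - 1*(-49) = -6 + 49 = 43)
O*c = 43*(1/417) = 43/417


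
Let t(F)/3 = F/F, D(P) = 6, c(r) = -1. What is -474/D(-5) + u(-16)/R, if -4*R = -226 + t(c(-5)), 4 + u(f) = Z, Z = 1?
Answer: -17629/223 ≈ -79.054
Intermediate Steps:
u(f) = -3 (u(f) = -4 + 1 = -3)
t(F) = 3 (t(F) = 3*(F/F) = 3*1 = 3)
R = 223/4 (R = -(-226 + 3)/4 = -¼*(-223) = 223/4 ≈ 55.750)
-474/D(-5) + u(-16)/R = -474/6 - 3/223/4 = -474*⅙ - 3*4/223 = -79 - 12/223 = -17629/223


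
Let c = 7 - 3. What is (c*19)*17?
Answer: 1292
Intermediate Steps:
c = 4
(c*19)*17 = (4*19)*17 = 76*17 = 1292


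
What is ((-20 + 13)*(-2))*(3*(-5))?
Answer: -210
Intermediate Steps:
((-20 + 13)*(-2))*(3*(-5)) = -7*(-2)*(-15) = 14*(-15) = -210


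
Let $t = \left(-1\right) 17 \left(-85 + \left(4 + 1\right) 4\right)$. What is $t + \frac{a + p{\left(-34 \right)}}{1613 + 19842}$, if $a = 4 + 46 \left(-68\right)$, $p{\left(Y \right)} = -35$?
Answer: $\frac{23704616}{21455} \approx 1104.9$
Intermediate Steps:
$a = -3124$ ($a = 4 - 3128 = -3124$)
$t = 1105$ ($t = - 17 \left(-85 + 5 \cdot 4\right) = - 17 \left(-85 + 20\right) = \left(-17\right) \left(-65\right) = 1105$)
$t + \frac{a + p{\left(-34 \right)}}{1613 + 19842} = 1105 + \frac{-3124 - 35}{1613 + 19842} = 1105 - \frac{3159}{21455} = \frac{23704616}{21455}$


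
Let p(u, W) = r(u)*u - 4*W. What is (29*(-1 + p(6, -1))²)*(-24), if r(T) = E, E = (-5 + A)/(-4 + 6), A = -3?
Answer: -306936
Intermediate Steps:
E = -4 (E = (-5 - 3)/(-4 + 6) = -8/2 = -8*½ = -4)
r(T) = -4
p(u, W) = -4*W - 4*u (p(u, W) = -4*u - 4*W = -4*W - 4*u)
(29*(-1 + p(6, -1))²)*(-24) = (29*(-1 + (-4*(-1) - 4*6))²)*(-24) = (29*(-1 + (4 - 24))²)*(-24) = (29*(-1 - 20)²)*(-24) = (29*(-21)²)*(-24) = (29*441)*(-24) = 12789*(-24) = -306936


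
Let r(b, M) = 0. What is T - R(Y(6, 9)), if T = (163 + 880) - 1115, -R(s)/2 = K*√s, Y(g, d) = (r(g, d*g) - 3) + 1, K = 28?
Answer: -72 + 56*I*√2 ≈ -72.0 + 79.196*I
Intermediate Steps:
Y(g, d) = -2 (Y(g, d) = (0 - 3) + 1 = -3 + 1 = -2)
R(s) = -56*√s
T = -72 (T = 1043 - 1115 = -72)
T - R(Y(6, 9)) = -72 - (-56)*√(-2) = -72 - (-56)*I*√2 = -72 + 56*I*√2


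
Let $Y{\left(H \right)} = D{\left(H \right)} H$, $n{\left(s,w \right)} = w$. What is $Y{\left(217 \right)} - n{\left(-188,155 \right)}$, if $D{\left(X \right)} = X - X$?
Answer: $-155$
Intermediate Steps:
$D{\left(X \right)} = 0$
$Y{\left(H \right)} = 0$ ($Y{\left(H \right)} = 0 H = 0$)
$Y{\left(217 \right)} - n{\left(-188,155 \right)} = 0 - 155 = -155$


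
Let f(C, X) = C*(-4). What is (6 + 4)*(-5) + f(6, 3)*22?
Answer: -578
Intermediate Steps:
f(C, X) = -4*C
(6 + 4)*(-5) + f(6, 3)*22 = (6 + 4)*(-5) - 4*6*22 = 10*(-5) - 24*22 = -50 - 528 = -578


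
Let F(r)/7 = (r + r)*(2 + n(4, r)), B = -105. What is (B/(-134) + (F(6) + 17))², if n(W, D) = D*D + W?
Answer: 225753268225/17956 ≈ 1.2573e+7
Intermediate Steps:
n(W, D) = W + D² (n(W, D) = D² + W = W + D²)
F(r) = 14*r*(6 + r²) (F(r) = 7*((r + r)*(2 + (4 + r²))) = 7*((2*r)*(6 + r²)) = 7*(2*r*(6 + r²)) = 14*r*(6 + r²))
(B/(-134) + (F(6) + 17))² = (-105/(-134) + (14*6*(6 + 6²) + 17))² = (-105*(-1/134) + (14*6*(6 + 36) + 17))² = (105/134 + (14*6*42 + 17))² = (105/134 + (3528 + 17))² = (105/134 + 3545)² = (475135/134)² = 225753268225/17956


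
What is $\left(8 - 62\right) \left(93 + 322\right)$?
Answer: $-22410$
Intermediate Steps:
$\left(8 - 62\right) \left(93 + 322\right) = \left(8 - 62\right) 415 = \left(-54\right) 415 = -22410$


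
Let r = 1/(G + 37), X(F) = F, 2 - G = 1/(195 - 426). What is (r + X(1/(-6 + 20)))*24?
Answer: 73464/31535 ≈ 2.3296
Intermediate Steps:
G = 463/231 (G = 2 - 1/(195 - 426) = 2 - 1/(-231) = 2 - 1*(-1/231) = 2 + 1/231 = 463/231 ≈ 2.0043)
r = 231/9010 (r = 1/(463/231 + 37) = 1/(9010/231) = 231/9010 ≈ 0.025638)
(r + X(1/(-6 + 20)))*24 = (231/9010 + 1/(-6 + 20))*24 = (231/9010 + 1/14)*24 = (3061/31535)*24 = 73464/31535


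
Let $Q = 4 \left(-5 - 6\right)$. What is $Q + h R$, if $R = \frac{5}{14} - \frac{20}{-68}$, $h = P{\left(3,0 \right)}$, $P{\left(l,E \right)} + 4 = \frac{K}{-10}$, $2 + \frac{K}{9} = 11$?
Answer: $- \frac{24695}{476} \approx -51.88$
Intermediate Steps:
$K = 81$ ($K = -18 + 9 \cdot 11 = -18 + 99 = 81$)
$P{\left(l,E \right)} = - \frac{121}{10}$ ($P{\left(l,E \right)} = -4 + \frac{81}{-10} = -4 + 81 \left(- \frac{1}{10}\right) = -4 - \frac{81}{10} = - \frac{121}{10}$)
$h = - \frac{121}{10} \approx -12.1$
$Q = -44$ ($Q = 4 \left(-11\right) = -44$)
$R = \frac{155}{238}$ ($R = 5 \cdot \frac{1}{14} - - \frac{5}{17} = \frac{5}{14} + \frac{5}{17} = \frac{155}{238} \approx 0.65126$)
$Q + h R = -44 - \frac{3751}{476} = - \frac{24695}{476}$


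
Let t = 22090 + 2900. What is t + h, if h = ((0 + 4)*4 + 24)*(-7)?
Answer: 24710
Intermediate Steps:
t = 24990
h = -280 (h = (4*4 + 24)*(-7) = (16 + 24)*(-7) = 40*(-7) = -280)
t + h = 24990 - 280 = 24710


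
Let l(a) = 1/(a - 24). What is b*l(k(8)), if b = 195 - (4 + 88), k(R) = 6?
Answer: -103/18 ≈ -5.7222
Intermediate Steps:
b = 103 (b = 195 - 1*92 = 195 - 92 = 103)
l(a) = 1/(-24 + a)
b*l(k(8)) = 103/(-24 + 6) = 103/(-18) = 103*(-1/18) = -103/18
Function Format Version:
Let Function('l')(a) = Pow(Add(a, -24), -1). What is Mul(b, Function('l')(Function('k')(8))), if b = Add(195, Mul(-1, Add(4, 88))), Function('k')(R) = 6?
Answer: Rational(-103, 18) ≈ -5.7222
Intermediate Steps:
b = 103 (b = Add(195, Mul(-1, 92)) = Add(195, -92) = 103)
Function('l')(a) = Pow(Add(-24, a), -1)
Mul(b, Function('l')(Function('k')(8))) = Mul(103, Pow(Add(-24, 6), -1)) = Mul(103, Pow(-18, -1)) = Mul(103, Rational(-1, 18)) = Rational(-103, 18)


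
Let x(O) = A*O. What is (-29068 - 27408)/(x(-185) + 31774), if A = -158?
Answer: -14119/15251 ≈ -0.92578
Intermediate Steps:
x(O) = -158*O
(-29068 - 27408)/(x(-185) + 31774) = (-29068 - 27408)/(-158*(-185) + 31774) = -56476/(29230 + 31774) = -56476/61004 = -56476*1/61004 = -14119/15251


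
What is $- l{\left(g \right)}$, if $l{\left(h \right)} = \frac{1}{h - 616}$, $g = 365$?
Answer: $\frac{1}{251} \approx 0.0039841$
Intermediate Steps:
$l{\left(h \right)} = \frac{1}{-616 + h}$
$- l{\left(g \right)} = - \frac{1}{-616 + 365} = - \frac{1}{-251} = \left(-1\right) \left(- \frac{1}{251}\right) = \frac{1}{251}$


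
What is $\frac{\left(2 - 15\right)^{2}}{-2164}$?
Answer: $- \frac{169}{2164} \approx -0.078096$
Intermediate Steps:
$\frac{\left(2 - 15\right)^{2}}{-2164} = \left(-13\right)^{2} \left(- \frac{1}{2164}\right) = 169 \left(- \frac{1}{2164}\right) = - \frac{169}{2164}$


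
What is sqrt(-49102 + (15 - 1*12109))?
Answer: 2*I*sqrt(15299) ≈ 247.38*I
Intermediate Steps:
sqrt(-49102 + (15 - 1*12109)) = sqrt(-49102 + (15 - 12109)) = sqrt(-49102 - 12094) = sqrt(-61196) = 2*I*sqrt(15299)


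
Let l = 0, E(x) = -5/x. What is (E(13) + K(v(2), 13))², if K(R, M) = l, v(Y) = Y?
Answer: 25/169 ≈ 0.14793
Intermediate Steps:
K(R, M) = 0
(E(13) + K(v(2), 13))² = (-5/13 + 0)² = (-5/13)² = 25/169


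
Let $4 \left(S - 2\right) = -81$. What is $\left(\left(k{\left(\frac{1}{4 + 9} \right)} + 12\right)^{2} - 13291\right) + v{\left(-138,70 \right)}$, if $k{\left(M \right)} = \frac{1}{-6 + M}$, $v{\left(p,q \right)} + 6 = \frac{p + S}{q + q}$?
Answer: $- \frac{1248233747}{94864} \approx -13158.0$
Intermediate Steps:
$S = - \frac{73}{4}$ ($S = 2 + \frac{1}{4} \left(-81\right) = 2 - \frac{81}{4} = - \frac{73}{4} \approx -18.25$)
$v{\left(p,q \right)} = -6 + \frac{- \frac{73}{4} + p}{2 q}$ ($v{\left(p,q \right)} = -6 + \frac{p - \frac{73}{4}}{q + q} = -6 + \frac{- \frac{73}{4} + p}{2 q}$)
$\left(\left(k{\left(\frac{1}{4 + 9} \right)} + 12\right)^{2} - 13291\right) + v{\left(-138,70 \right)} = \left(\left(\frac{1}{-6 + \frac{1}{4 + 9}} + 12\right)^{2} - 13291\right) + \frac{-73 - 3360 + 4 \left(-138\right)}{8 \cdot 70} = \left(\left(\frac{1}{-6 + \frac{1}{13}} + 12\right)^{2} - 13291\right) + \frac{1}{8} \cdot \frac{1}{70} \left(-73 - 3360 - 552\right) = \left(\left(\frac{1}{-6 + \frac{1}{13}} + 12\right)^{2} - 13291\right) + \frac{1}{8} \cdot \frac{1}{70} \left(-3985\right) = \left(\left(\frac{1}{- \frac{77}{13}} + 12\right)^{2} - 13291\right) - \frac{797}{112} = \left(\left(- \frac{13}{77} + 12\right)^{2} - 13291\right) - \frac{797}{112} = \left(\left(\frac{911}{77}\right)^{2} - 13291\right) - \frac{797}{112} = \left(\frac{829921}{5929} - 13291\right) - \frac{797}{112} = - \frac{77972418}{5929} - \frac{797}{112} = - \frac{1248233747}{94864}$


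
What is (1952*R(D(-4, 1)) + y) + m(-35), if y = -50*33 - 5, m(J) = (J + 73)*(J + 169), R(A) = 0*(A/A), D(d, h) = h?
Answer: 3437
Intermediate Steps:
R(A) = 0 (R(A) = 0*1 = 0)
m(J) = (73 + J)*(169 + J)
y = -1655 (y = -1650 - 5 = -1655)
(1952*R(D(-4, 1)) + y) + m(-35) = (1952*0 - 1655) + (12337 + (-35)² + 242*(-35)) = (0 - 1655) + (12337 + 1225 - 8470) = -1655 + 5092 = 3437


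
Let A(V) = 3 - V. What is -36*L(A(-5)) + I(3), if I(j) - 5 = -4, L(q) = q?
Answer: -287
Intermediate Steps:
I(j) = 1 (I(j) = 5 - 4 = 1)
-36*L(A(-5)) + I(3) = -36*(3 - 1*(-5)) + 1 = -36*(3 + 5) + 1 = -36*8 + 1 = -288 + 1 = -287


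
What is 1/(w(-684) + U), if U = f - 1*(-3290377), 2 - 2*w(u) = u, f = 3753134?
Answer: 1/7043854 ≈ 1.4197e-7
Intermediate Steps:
w(u) = 1 - u/2
U = 7043511 (U = 3753134 - 1*(-3290377) = 3753134 + 3290377 = 7043511)
1/(w(-684) + U) = 1/((1 - ½*(-684)) + 7043511) = 1/((1 + 342) + 7043511) = 1/(343 + 7043511) = 1/7043854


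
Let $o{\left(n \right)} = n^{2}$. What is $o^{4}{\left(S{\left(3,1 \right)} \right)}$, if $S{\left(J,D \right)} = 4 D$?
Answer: $65536$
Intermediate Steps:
$o^{4}{\left(S{\left(3,1 \right)} \right)} = \left(\left(4 \cdot 1\right)^{2}\right)^{4} = \left(4^{2}\right)^{4} = 16^{4} = 65536$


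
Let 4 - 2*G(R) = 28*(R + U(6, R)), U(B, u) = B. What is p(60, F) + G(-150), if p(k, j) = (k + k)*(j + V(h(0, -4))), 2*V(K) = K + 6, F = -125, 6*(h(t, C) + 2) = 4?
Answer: -12702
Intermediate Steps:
h(t, C) = -4/3 (h(t, C) = -2 + (⅙)*4 = -2 + ⅔ = -4/3)
V(K) = 3 + K/2 (V(K) = (K + 6)/2 = (6 + K)/2 = 3 + K/2)
G(R) = -82 - 14*R (G(R) = 2 - 14*(R + 6) = 2 - 14*(6 + R) = 2 - (168 + 28*R)/2 = 2 + (-84 - 14*R) = -82 - 14*R)
p(k, j) = 2*k*(7/3 + j) (p(k, j) = (k + k)*(j + (3 + (½)*(-4/3))) = (2*k)*(j + (3 - ⅔)) = (2*k)*(j + 7/3) = (2*k)*(7/3 + j) = 2*k*(7/3 + j))
p(60, F) + G(-150) = (⅔)*60*(7 + 3*(-125)) + (-82 - 14*(-150)) = (⅔)*60*(7 - 375) + (-82 + 2100) = (⅔)*60*(-368) + 2018 = -14720 + 2018 = -12702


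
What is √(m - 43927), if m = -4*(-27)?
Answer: I*√43819 ≈ 209.33*I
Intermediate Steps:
m = 108
√(m - 43927) = √(108 - 43927) = √(-43819) = I*√43819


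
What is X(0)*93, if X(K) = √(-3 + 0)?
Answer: 93*I*√3 ≈ 161.08*I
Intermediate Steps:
X(K) = I*√3 (X(K) = √(-3) = I*√3)
X(0)*93 = (I*√3)*93 = 93*I*√3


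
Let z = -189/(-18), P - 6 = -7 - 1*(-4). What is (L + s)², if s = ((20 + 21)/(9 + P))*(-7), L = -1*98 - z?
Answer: 2524921/144 ≈ 17534.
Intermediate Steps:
P = 3 (P = 6 + (-7 - 1*(-4)) = 6 + (-7 + 4) = 6 - 3 = 3)
z = 21/2 (z = -189*(-1/18) = 21/2 ≈ 10.500)
L = -217/2 (L = -1*98 - 1*21/2 = -98 - 21/2 = -217/2 ≈ -108.50)
s = -287/12 (s = ((20 + 21)/(9 + 3))*(-7) = (41/12)*(-7) = -287/12 ≈ -23.917)
(L + s)² = (-217/2 - 287/12)² = (-1589/12)² = 2524921/144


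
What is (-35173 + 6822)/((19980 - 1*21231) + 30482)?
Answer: -28351/29231 ≈ -0.96990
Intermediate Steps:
(-35173 + 6822)/((19980 - 1*21231) + 30482) = -28351/((19980 - 21231) + 30482) = -28351/(-1251 + 30482) = -28351/29231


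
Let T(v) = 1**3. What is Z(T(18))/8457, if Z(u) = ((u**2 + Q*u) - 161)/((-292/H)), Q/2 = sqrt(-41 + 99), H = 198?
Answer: 2640/205787 - 33*sqrt(58)/205787 ≈ 0.011608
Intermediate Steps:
T(v) = 1
Q = 2*sqrt(58) (Q = 2*sqrt(-41 + 99) = 2*sqrt(58) ≈ 15.232)
Z(u) = 15939/146 - 99*u**2/146 - 99*u*sqrt(58)/73 (Z(u) = ((u**2 + (2*sqrt(58))*u) - 161)/((-292/198)) = ((u**2 + 2*u*sqrt(58)) - 161)/((-292*1/198)) = (-161 + u**2 + 2*u*sqrt(58))/(-146/99) = (-161 + u**2 + 2*u*sqrt(58))*(-99/146) = 15939/146 - 99*u**2/146 - 99*u*sqrt(58)/73)
Z(T(18))/8457 = (15939/146 - 99/146*1**2 - 99/73*1*sqrt(58))/8457 = (15939/146 - 99/146*1 - 99*sqrt(58)/73)*(1/8457) = (15939/146 - 99/146 - 99*sqrt(58)/73)*(1/8457) = (7920/73 - 99*sqrt(58)/73)*(1/8457) = 2640/205787 - 33*sqrt(58)/205787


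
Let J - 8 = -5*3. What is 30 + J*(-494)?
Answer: 3488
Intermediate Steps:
J = -7 (J = 8 - 5*3 = 8 - 15 = -7)
30 + J*(-494) = 30 - 7*(-494) = 30 + 3458 = 3488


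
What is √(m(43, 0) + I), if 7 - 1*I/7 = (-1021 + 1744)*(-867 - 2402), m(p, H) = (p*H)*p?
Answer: 7*√337642 ≈ 4067.5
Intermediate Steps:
m(p, H) = H*p² (m(p, H) = (H*p)*p = H*p²)
I = 16544458 (I = 49 - 7*(-1021 + 1744)*(-867 - 2402) = 49 - 5061*(-3269) = 49 - 7*(-2363487) = 49 + 16544409 = 16544458)
√(m(43, 0) + I) = √(0*43² + 16544458) = √(0*1849 + 16544458) = √(0 + 16544458) = √16544458 = 7*√337642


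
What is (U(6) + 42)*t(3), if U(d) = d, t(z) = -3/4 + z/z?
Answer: 12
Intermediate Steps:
t(z) = 1/4 (t(z) = -3*1/4 + 1 = -3/4 + 1 = 1/4)
(U(6) + 42)*t(3) = (6 + 42)*(1/4) = 48*(1/4) = 12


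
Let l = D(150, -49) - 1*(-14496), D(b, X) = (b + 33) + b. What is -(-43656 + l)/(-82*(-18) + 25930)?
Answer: 28827/27406 ≈ 1.0518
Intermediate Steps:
D(b, X) = 33 + 2*b (D(b, X) = (33 + b) + b = 33 + 2*b)
l = 14829 (l = (33 + 2*150) - 1*(-14496) = (33 + 300) + 14496 = 333 + 14496 = 14829)
-(-43656 + l)/(-82*(-18) + 25930) = -(-43656 + 14829)/(-82*(-18) + 25930) = -(-28827)/(1476 + 25930) = -(-28827)/27406 = -1*(-28827/27406) = 28827/27406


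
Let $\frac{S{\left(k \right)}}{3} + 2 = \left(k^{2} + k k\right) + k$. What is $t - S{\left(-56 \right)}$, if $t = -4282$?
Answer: $-22924$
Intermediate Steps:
$S{\left(k \right)} = -6 + 3 k + 6 k^{2}$ ($S{\left(k \right)} = -6 + 3 \left(\left(k^{2} + k k\right) + k\right) = -6 + 3 \left(\left(k^{2} + k^{2}\right) + k\right) = -6 + 3 \left(2 k^{2} + k\right) = -6 + 3 \left(k + 2 k^{2}\right) = -6 + \left(3 k + 6 k^{2}\right) = -6 + 3 k + 6 k^{2}$)
$t - S{\left(-56 \right)} = -4282 - \left(-6 + 3 \left(-56\right) + 6 \left(-56\right)^{2}\right) = -4282 - \left(-6 - 168 + 6 \cdot 3136\right) = -4282 - \left(-6 - 168 + 18816\right) = -4282 - 18642 = -22924$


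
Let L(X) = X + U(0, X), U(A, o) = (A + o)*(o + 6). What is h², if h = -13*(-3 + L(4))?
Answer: 284089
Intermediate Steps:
U(A, o) = (6 + o)*(A + o) (U(A, o) = (A + o)*(6 + o) = (6 + o)*(A + o))
L(X) = X² + 7*X (L(X) = X + (X² + 6*0 + 6*X + 0*X) = X + (X² + 0 + 6*X + 0) = X + (X² + 6*X) = X² + 7*X)
h = -533 (h = -13*(-3 + 4*(7 + 4)) = -13*(-3 + 4*11) = -13*(-3 + 44) = -13*41 = -533)
h² = (-533)² = 284089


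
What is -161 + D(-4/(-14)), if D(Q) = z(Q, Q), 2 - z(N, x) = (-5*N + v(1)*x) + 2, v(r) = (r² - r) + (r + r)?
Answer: -1121/7 ≈ -160.14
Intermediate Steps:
v(r) = r + r² (v(r) = (r² - r) + 2*r = r + r²)
z(N, x) = -2*x + 5*N (z(N, x) = 2 - ((-5*N + (1*(1 + 1))*x) + 2) = 2 - ((-5*N + (1*2)*x) + 2) = 2 - ((-5*N + 2*x) + 2) = 2 - (2 - 5*N + 2*x) = 2 + (-2 - 2*x + 5*N) = -2*x + 5*N)
D(Q) = 3*Q (D(Q) = -2*Q + 5*Q = 3*Q)
-161 + D(-4/(-14)) = -161 + 3*(-4/(-14)) = -161 + 3*(-4*(-1/14)) = -161 + 3*(2/7) = -161 + 6/7 = -1121/7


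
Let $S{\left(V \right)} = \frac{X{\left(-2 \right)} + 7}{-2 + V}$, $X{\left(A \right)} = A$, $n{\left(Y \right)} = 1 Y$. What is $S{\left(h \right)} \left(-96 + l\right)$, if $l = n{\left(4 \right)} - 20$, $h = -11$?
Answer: $\frac{560}{13} \approx 43.077$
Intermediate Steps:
$n{\left(Y \right)} = Y$
$l = -16$ ($l = 4 - 20 = -16$)
$S{\left(V \right)} = \frac{5}{-2 + V}$ ($S{\left(V \right)} = \frac{-2 + 7}{-2 + V} = \frac{5}{-2 + V}$)
$S{\left(h \right)} \left(-96 + l\right) = \frac{5}{-2 - 11} \left(-96 - 16\right) = \frac{5}{-13} \left(-112\right) = 5 \left(- \frac{1}{13}\right) \left(-112\right) = \left(- \frac{5}{13}\right) \left(-112\right) = \frac{560}{13}$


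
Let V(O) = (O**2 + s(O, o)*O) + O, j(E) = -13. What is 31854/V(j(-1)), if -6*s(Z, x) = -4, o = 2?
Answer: 47781/221 ≈ 216.20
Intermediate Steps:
s(Z, x) = 2/3 (s(Z, x) = -1/6*(-4) = 2/3)
V(O) = O**2 + 5*O/3 (V(O) = (O**2 + 2*O/3) + O = O**2 + 5*O/3)
31854/V(j(-1)) = 31854/(((1/3)*(-13)*(5 + 3*(-13)))) = 31854/(((1/3)*(-13)*(5 - 39))) = 31854/(((1/3)*(-13)*(-34))) = 31854/(442/3) = 31854*(3/442) = 47781/221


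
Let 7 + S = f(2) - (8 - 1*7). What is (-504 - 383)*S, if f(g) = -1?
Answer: 7983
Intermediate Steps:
S = -9 (S = -7 + (-1 - (8 - 1*7)) = -7 + (-1 - (8 - 7)) = -7 + (-1 - 1*1) = -7 + (-1 - 1) = -7 - 2 = -9)
(-504 - 383)*S = (-504 - 383)*(-9) = -887*(-9) = 7983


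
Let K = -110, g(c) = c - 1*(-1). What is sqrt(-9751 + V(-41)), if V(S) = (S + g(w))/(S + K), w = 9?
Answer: I*sqrt(222327870)/151 ≈ 98.746*I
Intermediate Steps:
g(c) = 1 + c (g(c) = c + 1 = 1 + c)
V(S) = (10 + S)/(-110 + S) (V(S) = (S + (1 + 9))/(S - 110) = (S + 10)/(-110 + S) = (10 + S)/(-110 + S))
sqrt(-9751 + V(-41)) = sqrt(-9751 + (10 - 41)/(-110 - 41)) = sqrt(-9751 - 31/(-151)) = sqrt(-9751 - 1/151*(-31)) = sqrt(-9751 + 31/151) = sqrt(-1472370/151) = I*sqrt(222327870)/151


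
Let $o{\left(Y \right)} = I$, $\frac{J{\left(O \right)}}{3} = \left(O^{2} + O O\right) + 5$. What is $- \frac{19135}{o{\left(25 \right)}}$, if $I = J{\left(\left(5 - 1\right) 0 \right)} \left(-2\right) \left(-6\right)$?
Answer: $- \frac{3827}{36} \approx -106.31$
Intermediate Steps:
$J{\left(O \right)} = 15 + 6 O^{2}$ ($J{\left(O \right)} = 3 \left(\left(O^{2} + O O\right) + 5\right) = 3 \left(\left(O^{2} + O^{2}\right) + 5\right) = 3 \left(2 O^{2} + 5\right) = 3 \left(5 + 2 O^{2}\right) = 15 + 6 O^{2}$)
$I = 180$ ($I = \left(15 + 6 \left(\left(5 - 1\right) 0\right)^{2}\right) \left(-2\right) \left(-6\right) = \left(15 + 6 \left(4 \cdot 0\right)^{2}\right) \left(-2\right) \left(-6\right) = \left(15 + 6 \cdot 0^{2}\right) \left(-2\right) \left(-6\right) = \left(15 + 6 \cdot 0\right) \left(-2\right) \left(-6\right) = \left(15 + 0\right) \left(-2\right) \left(-6\right) = 15 \left(-2\right) \left(-6\right) = \left(-30\right) \left(-6\right) = 180$)
$o{\left(Y \right)} = 180$
$- \frac{19135}{o{\left(25 \right)}} = - \frac{19135}{180} = \left(-19135\right) \frac{1}{180} = - \frac{3827}{36}$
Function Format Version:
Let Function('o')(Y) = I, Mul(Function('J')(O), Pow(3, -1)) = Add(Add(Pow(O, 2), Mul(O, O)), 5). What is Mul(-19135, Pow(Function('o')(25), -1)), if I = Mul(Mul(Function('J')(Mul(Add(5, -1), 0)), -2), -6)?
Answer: Rational(-3827, 36) ≈ -106.31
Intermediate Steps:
Function('J')(O) = Add(15, Mul(6, Pow(O, 2))) (Function('J')(O) = Mul(3, Add(Add(Pow(O, 2), Mul(O, O)), 5)) = Mul(3, Add(Add(Pow(O, 2), Pow(O, 2)), 5)) = Mul(3, Add(Mul(2, Pow(O, 2)), 5)) = Mul(3, Add(5, Mul(2, Pow(O, 2)))) = Add(15, Mul(6, Pow(O, 2))))
I = 180 (I = Mul(Mul(Add(15, Mul(6, Pow(Mul(Add(5, -1), 0), 2))), -2), -6) = Mul(Mul(Add(15, Mul(6, Pow(Mul(4, 0), 2))), -2), -6) = Mul(Mul(Add(15, Mul(6, Pow(0, 2))), -2), -6) = Mul(Mul(Add(15, Mul(6, 0)), -2), -6) = Mul(Mul(Add(15, 0), -2), -6) = Mul(Mul(15, -2), -6) = Mul(-30, -6) = 180)
Function('o')(Y) = 180
Mul(-19135, Pow(Function('o')(25), -1)) = Mul(-19135, Pow(180, -1)) = Mul(-19135, Rational(1, 180)) = Rational(-3827, 36)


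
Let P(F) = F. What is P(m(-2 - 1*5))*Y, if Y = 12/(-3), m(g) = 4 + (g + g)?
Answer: 40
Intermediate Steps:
m(g) = 4 + 2*g
Y = -4 (Y = 12*(-1/3) = -4)
P(m(-2 - 1*5))*Y = (4 + 2*(-2 - 1*5))*(-4) = (4 + 2*(-2 - 5))*(-4) = (4 + 2*(-7))*(-4) = (4 - 14)*(-4) = -10*(-4) = 40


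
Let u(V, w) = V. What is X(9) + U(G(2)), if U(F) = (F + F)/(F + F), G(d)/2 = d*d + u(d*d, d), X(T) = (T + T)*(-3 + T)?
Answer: 109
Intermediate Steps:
X(T) = 2*T*(-3 + T) (X(T) = (2*T)*(-3 + T) = 2*T*(-3 + T))
G(d) = 4*d² (G(d) = 2*(d*d + d*d) = 2*(d² + d²) = 2*(2*d²) = 4*d²)
U(F) = 1 (U(F) = (2*F)/((2*F)) = (2*F)*(1/(2*F)) = 1)
X(9) + U(G(2)) = 2*9*(-3 + 9) + 1 = 2*9*6 + 1 = 108 + 1 = 109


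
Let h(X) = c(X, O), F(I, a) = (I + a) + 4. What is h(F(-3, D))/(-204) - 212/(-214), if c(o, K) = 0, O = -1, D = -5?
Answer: 106/107 ≈ 0.99065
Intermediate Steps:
F(I, a) = 4 + I + a
h(X) = 0
h(F(-3, D))/(-204) - 212/(-214) = 0/(-204) - 212/(-214) = 0*(-1/204) - 212*(-1/214) = 0 + 106/107 = 106/107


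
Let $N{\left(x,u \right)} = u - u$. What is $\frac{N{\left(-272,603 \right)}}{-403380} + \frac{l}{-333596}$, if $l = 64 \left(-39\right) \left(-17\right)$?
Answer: $- \frac{10608}{83399} \approx -0.1272$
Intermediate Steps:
$l = 42432$ ($l = \left(-2496\right) \left(-17\right) = 42432$)
$N{\left(x,u \right)} = 0$
$\frac{N{\left(-272,603 \right)}}{-403380} + \frac{l}{-333596} = \frac{0}{-403380} + \frac{42432}{-333596} = 0 \left(- \frac{1}{403380}\right) + 42432 \left(- \frac{1}{333596}\right) = 0 - \frac{10608}{83399} = - \frac{10608}{83399}$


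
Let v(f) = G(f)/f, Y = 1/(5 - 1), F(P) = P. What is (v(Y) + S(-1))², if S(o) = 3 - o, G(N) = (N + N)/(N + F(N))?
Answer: 64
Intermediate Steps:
G(N) = 1 (G(N) = (N + N)/(N + N) = (2*N)/((2*N)) = (2*N)*(1/(2*N)) = 1)
Y = ¼ (Y = 1/4 = ¼ ≈ 0.25000)
v(f) = 1/f
(v(Y) + S(-1))² = (1/(¼) + (3 - 1*(-1)))² = (4 + (3 + 1))² = (4 + 4)² = 8² = 64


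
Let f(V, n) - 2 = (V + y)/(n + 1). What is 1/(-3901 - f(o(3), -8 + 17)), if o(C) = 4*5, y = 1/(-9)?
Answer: -90/351449 ≈ -0.00025608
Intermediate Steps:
y = -⅑ ≈ -0.11111
o(C) = 20
f(V, n) = 2 + (-⅑ + V)/(1 + n) (f(V, n) = 2 + (V - ⅑)/(n + 1) = 2 + (-⅑ + V)/(1 + n))
1/(-3901 - f(o(3), -8 + 17)) = 1/(-3901 - (17/9 + 20 + 2*(-8 + 17))/(1 + (-8 + 17))) = 1/(-3901 - (17/9 + 20 + 2*9)/(1 + 9)) = 1/(-3901 - (17/9 + 20 + 18)/10) = 1/(-3901 - 359/(10*9)) = 1/(-3901 - 1*359/90) = 1/(-3901 - 359/90) = 1/(-351449/90) = -90/351449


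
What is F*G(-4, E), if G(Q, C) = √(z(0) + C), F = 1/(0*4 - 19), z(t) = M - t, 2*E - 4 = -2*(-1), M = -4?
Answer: -I/19 ≈ -0.052632*I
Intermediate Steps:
E = 3 (E = 2 + (-2*(-1))/2 = 2 + (½)*2 = 2 + 1 = 3)
z(t) = -4 - t
F = -1/19 (F = 1/(0 - 19) = 1/(-19) = -1/19 ≈ -0.052632)
G(Q, C) = √(-4 + C) (G(Q, C) = √((-4 - 1*0) + C) = √((-4 + 0) + C) = √(-4 + C))
F*G(-4, E) = -√(-4 + 3)/19 = -I/19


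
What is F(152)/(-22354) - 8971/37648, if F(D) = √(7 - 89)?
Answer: -8971/37648 - I*√82/22354 ≈ -0.23829 - 0.00040509*I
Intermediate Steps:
F(D) = I*√82 (F(D) = √(-82) = I*√82)
F(152)/(-22354) - 8971/37648 = (I*√82)/(-22354) - 8971/37648 = (I*√82)*(-1/22354) - 8971*1/37648 = -I*√82/22354 - 8971/37648 = -8971/37648 - I*√82/22354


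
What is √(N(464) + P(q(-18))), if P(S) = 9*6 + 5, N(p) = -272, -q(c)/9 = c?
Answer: I*√213 ≈ 14.595*I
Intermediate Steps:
q(c) = -9*c
P(S) = 59 (P(S) = 54 + 5 = 59)
√(N(464) + P(q(-18))) = √(-272 + 59) = √(-213) = I*√213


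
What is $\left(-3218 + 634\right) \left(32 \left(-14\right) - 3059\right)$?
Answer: $9062088$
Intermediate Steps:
$\left(-3218 + 634\right) \left(32 \left(-14\right) - 3059\right) = - 2584 \left(-448 - 3059\right) = \left(-2584\right) \left(-3507\right) = 9062088$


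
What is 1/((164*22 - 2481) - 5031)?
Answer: -1/3904 ≈ -0.00025615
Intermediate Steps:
1/((164*22 - 2481) - 5031) = 1/((3608 - 2481) - 5031) = 1/(1127 - 5031) = 1/(-3904) = -1/3904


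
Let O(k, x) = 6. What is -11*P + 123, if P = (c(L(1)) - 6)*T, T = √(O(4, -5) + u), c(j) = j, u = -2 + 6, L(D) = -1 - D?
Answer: 123 + 88*√10 ≈ 401.28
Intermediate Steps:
u = 4
T = √10 (T = √(6 + 4) = √10 ≈ 3.1623)
P = -8*√10 (P = ((-1 - 1*1) - 6)*√10 = ((-1 - 1) - 6)*√10 = (-2 - 6)*√10 = -8*√10 ≈ -25.298)
-11*P + 123 = -(-88)*√10 + 123 = 88*√10 + 123 = 123 + 88*√10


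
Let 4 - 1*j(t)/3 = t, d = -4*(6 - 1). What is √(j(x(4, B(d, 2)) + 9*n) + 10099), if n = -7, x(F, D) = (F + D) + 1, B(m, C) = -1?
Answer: 4*√643 ≈ 101.43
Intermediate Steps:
d = -20 (d = -4*5 = -20)
x(F, D) = 1 + D + F (x(F, D) = (D + F) + 1 = 1 + D + F)
j(t) = 12 - 3*t
√(j(x(4, B(d, 2)) + 9*n) + 10099) = √((12 - 3*((1 - 1 + 4) + 9*(-7))) + 10099) = √((12 - 3*(4 - 63)) + 10099) = √((12 - 3*(-59)) + 10099) = √((12 + 177) + 10099) = √(189 + 10099) = √10288 = 4*√643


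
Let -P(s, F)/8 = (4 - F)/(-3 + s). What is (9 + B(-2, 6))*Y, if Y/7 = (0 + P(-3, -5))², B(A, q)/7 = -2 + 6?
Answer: 37296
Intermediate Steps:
P(s, F) = -8*(4 - F)/(-3 + s)
B(A, q) = 28 (B(A, q) = 7*(-2 + 6) = 7*4 = 28)
Y = 1008 (Y = 7*(0 + 8*(-4 - 5)/(-3 - 3))² = 7*(0 + 8*(-9)/(-6))² = 7*(0 + 8*(-⅙)*(-9))² = 7*(0 + 12)² = 7*12² = 7*144 = 1008)
(9 + B(-2, 6))*Y = (9 + 28)*1008 = 37*1008 = 37296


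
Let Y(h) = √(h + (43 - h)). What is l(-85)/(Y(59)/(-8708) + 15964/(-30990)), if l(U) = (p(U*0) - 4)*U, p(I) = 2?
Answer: -1594369824321019200/4831248312563461 + 355427071209000*√43/4831248312563461 ≈ -329.53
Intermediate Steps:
l(U) = -2*U (l(U) = (2 - 4)*U = -2*U)
Y(h) = √43
l(-85)/(Y(59)/(-8708) + 15964/(-30990)) = (-2*(-85))/(√43/(-8708) + 15964/(-30990)) = 170/(√43*(-1/8708) + 15964*(-1/30990)) = 170/(-√43/8708 - 7982/15495) = 170/(-7982/15495 - √43/8708)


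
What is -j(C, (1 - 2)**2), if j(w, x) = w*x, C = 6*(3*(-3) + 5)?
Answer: 24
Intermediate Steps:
C = -24 (C = 6*(-9 + 5) = 6*(-4) = -24)
-j(C, (1 - 2)**2) = -(-24)*(1 - 2)**2 = -(-24)*(-1)**2 = -(-24) = -1*(-24) = 24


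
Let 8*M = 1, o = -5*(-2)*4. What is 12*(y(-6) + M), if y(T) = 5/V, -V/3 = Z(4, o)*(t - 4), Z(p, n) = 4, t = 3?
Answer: 13/2 ≈ 6.5000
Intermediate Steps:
o = 40 (o = 10*4 = 40)
M = ⅛ (M = (⅛)*1 = ⅛ ≈ 0.12500)
V = 12 (V = -12*(3 - 4) = -12*(-1) = -3*(-4) = 12)
y(T) = 5/12
12*(y(-6) + M) = 12*(5/12 + ⅛) = 12*(13/24) = 13/2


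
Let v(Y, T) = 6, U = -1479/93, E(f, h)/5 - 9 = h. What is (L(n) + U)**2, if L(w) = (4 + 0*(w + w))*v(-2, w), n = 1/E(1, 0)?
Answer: 63001/961 ≈ 65.558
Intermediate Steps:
E(f, h) = 45 + 5*h
U = -493/31 (U = -1479*1/93 = -493/31 ≈ -15.903)
n = 1/45 (n = 1/(45 + 5*0) = 1/(45 + 0) = 1/45 ≈ 0.022222)
L(w) = 24 (L(w) = (4 + 0*(w + w))*6 = (4 + 0*(2*w))*6 = (4 + 0)*6 = 4*6 = 24)
(L(n) + U)**2 = (24 - 493/31)**2 = (251/31)**2 = 63001/961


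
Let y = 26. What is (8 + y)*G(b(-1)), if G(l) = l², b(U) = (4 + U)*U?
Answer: 306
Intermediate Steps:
b(U) = U*(4 + U)
(8 + y)*G(b(-1)) = (8 + 26)*(-(4 - 1))² = 34*(-1*3)² = 34*(-3)² = 34*9 = 306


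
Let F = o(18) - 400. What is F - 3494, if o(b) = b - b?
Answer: -3894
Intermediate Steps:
o(b) = 0
F = -400 (F = 0 - 400 = -400)
F - 3494 = -400 - 3494 = -3894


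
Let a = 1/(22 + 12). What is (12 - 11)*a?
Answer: 1/34 ≈ 0.029412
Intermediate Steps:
a = 1/34 ≈ 0.029412
(12 - 11)*a = (12 - 11)*(1/34) = 1*(1/34) = 1/34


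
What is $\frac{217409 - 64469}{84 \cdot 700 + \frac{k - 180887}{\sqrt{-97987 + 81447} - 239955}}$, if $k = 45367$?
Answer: $\frac{46232171564972445}{17774799259022092} - \frac{925287 i \sqrt{4135}}{4443699814755523} \approx 2.601 - 1.339 \cdot 10^{-8} i$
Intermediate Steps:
$\frac{217409 - 64469}{84 \cdot 700 + \frac{k - 180887}{\sqrt{-97987 + 81447} - 239955}} = \frac{217409 - 64469}{84 \cdot 700 + \frac{45367 - 180887}{\sqrt{-97987 + 81447} - 239955}} = \frac{152940}{58800 - \frac{135520}{\sqrt{-16540} - 239955}} = \frac{152940}{58800 - \frac{135520}{2 i \sqrt{4135} - 239955}} = \frac{152940}{58800 - \frac{135520}{-239955 + 2 i \sqrt{4135}}}$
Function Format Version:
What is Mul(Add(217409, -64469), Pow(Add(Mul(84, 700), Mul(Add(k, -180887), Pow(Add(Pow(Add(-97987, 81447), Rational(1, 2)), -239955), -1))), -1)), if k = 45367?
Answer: Add(Rational(46232171564972445, 17774799259022092), Mul(Rational(-925287, 4443699814755523), I, Pow(4135, Rational(1, 2)))) ≈ Add(2.6010, Mul(-1.3390e-8, I))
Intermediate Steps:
Mul(Add(217409, -64469), Pow(Add(Mul(84, 700), Mul(Add(k, -180887), Pow(Add(Pow(Add(-97987, 81447), Rational(1, 2)), -239955), -1))), -1)) = Mul(Add(217409, -64469), Pow(Add(Mul(84, 700), Mul(Add(45367, -180887), Pow(Add(Pow(Add(-97987, 81447), Rational(1, 2)), -239955), -1))), -1)) = Mul(152940, Pow(Add(58800, Mul(-135520, Pow(Add(Pow(-16540, Rational(1, 2)), -239955), -1))), -1)) = Mul(152940, Pow(Add(58800, Mul(-135520, Pow(Add(Mul(2, I, Pow(4135, Rational(1, 2))), -239955), -1))), -1)) = Mul(152940, Pow(Add(58800, Mul(-135520, Pow(Add(-239955, Mul(2, I, Pow(4135, Rational(1, 2)))), -1))), -1))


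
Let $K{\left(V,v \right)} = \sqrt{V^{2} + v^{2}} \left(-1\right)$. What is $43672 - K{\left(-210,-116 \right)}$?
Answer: $43672 + 2 \sqrt{14389} \approx 43912.0$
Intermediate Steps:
$K{\left(V,v \right)} = - \sqrt{V^{2} + v^{2}}$
$43672 - K{\left(-210,-116 \right)} = 43672 - - \sqrt{\left(-210\right)^{2} + \left(-116\right)^{2}} = 43672 - - \sqrt{44100 + 13456} = 43672 - - \sqrt{57556} = 43672 - - 2 \sqrt{14389} = 43672 + 2 \sqrt{14389}$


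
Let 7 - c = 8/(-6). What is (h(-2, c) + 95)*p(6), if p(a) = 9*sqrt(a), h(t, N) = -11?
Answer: 756*sqrt(6) ≈ 1851.8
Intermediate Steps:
c = 25/3 (c = 7 - 8/(-6) = 7 - 8*(-1)/6 = 7 - 1*(-4/3) = 7 + 4/3 = 25/3 ≈ 8.3333)
(h(-2, c) + 95)*p(6) = (-11 + 95)*(9*sqrt(6)) = 84*(9*sqrt(6)) = 756*sqrt(6)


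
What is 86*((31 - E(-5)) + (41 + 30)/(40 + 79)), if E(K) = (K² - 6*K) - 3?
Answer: -208808/119 ≈ -1754.7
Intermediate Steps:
E(K) = -3 + K² - 6*K
86*((31 - E(-5)) + (41 + 30)/(40 + 79)) = 86*((31 - (-3 + (-5)² - 6*(-5))) + (41 + 30)/(40 + 79)) = 86*((31 - (-3 + 25 + 30)) + 71/119) = 86*((31 - 1*52) + 71*(1/119)) = 86*((31 - 52) + 71/119) = 86*(-21 + 71/119) = 86*(-2428/119) = -208808/119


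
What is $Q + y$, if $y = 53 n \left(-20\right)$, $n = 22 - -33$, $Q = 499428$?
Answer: $441128$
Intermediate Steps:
$n = 55$ ($n = 22 + 33 = 55$)
$y = -58300$ ($y = 53 \cdot 55 \left(-20\right) = 2915 \left(-20\right) = -58300$)
$Q + y = 499428 - 58300 = 441128$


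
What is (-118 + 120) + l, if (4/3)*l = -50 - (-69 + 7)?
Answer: 11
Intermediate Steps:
l = 9 (l = 3*(-50 - (-69 + 7))/4 = 3*(-50 - 1*(-62))/4 = 3*(-50 + 62)/4 = (¾)*12 = 9)
(-118 + 120) + l = (-118 + 120) + 9 = 2 + 9 = 11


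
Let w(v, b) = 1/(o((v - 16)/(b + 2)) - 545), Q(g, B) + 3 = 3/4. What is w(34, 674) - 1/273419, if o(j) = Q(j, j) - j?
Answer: -185201203/101153819821 ≈ -0.0018309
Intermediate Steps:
Q(g, B) = -9/4 (Q(g, B) = -3 + 3/4 = -3 + 3*(¼) = -3 + ¾ = -9/4)
o(j) = -9/4 - j
w(v, b) = 1/(-2189/4 - (-16 + v)/(2 + b)) (w(v, b) = 1/((-9/4 - (v - 16)/(b + 2)) - 545) = 1/((-9/4 - (-16 + v)/(2 + b)) - 545) = 1/(-2189/4 - (-16 + v)/(2 + b)))
w(34, 674) - 1/273419 = 4*(-2 - 1*674)/(4314 + 4*34 + 2189*674) - 1/273419 = 4*(-2 - 674)/(4314 + 136 + 1475386) - 1*1/273419 = 4*(-676)/1479836 - 1/273419 = 4*(1/1479836)*(-676) - 1/273419 = -676/369959 - 1/273419 = -185201203/101153819821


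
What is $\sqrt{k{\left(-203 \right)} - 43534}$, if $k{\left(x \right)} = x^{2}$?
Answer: $5 i \sqrt{93} \approx 48.218 i$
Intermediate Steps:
$\sqrt{k{\left(-203 \right)} - 43534} = \sqrt{\left(-203\right)^{2} - 43534} = \sqrt{41209 - 43534} = \sqrt{-2325} = 5 i \sqrt{93}$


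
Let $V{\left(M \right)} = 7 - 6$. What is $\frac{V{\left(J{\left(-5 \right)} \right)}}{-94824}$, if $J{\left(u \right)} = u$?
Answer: $- \frac{1}{94824} \approx -1.0546 \cdot 10^{-5}$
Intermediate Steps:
$V{\left(M \right)} = 1$ ($V{\left(M \right)} = 7 - 6 = 1$)
$\frac{V{\left(J{\left(-5 \right)} \right)}}{-94824} = 1 \frac{1}{-94824} = 1 \left(- \frac{1}{94824}\right) = - \frac{1}{94824}$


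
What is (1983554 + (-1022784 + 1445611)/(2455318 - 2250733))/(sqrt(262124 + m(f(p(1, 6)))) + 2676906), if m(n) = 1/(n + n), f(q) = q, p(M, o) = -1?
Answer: 241400895292649956/325782311983492625 - 405805817917*sqrt(1048494)/2932040807851433625 ≈ 0.74085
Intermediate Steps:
m(n) = 1/(2*n)
(1983554 + (-1022784 + 1445611)/(2455318 - 2250733))/(sqrt(262124 + m(f(p(1, 6)))) + 2676906) = (1983554 + (-1022784 + 1445611)/(2455318 - 2250733))/(sqrt(262124 + (1/2)/(-1)) + 2676906) = (1983554 + 422827/204585)/(sqrt(262124 + (1/2)*(-1)) + 2676906) = (1983554 + 422827*(1/204585))/(sqrt(262124 - 1/2) + 2676906) = (1983554 + 422827/204585)/(sqrt(524247/2) + 2676906) = 405805817917/(204585*(sqrt(1048494)/2 + 2676906)) = 405805817917/(204585*(2676906 + sqrt(1048494)/2))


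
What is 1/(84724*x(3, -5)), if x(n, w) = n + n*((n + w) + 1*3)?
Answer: 1/508344 ≈ 1.9672e-6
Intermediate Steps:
x(n, w) = n + n*(3 + n + w) (x(n, w) = n + n*((n + w) + 3) = n + n*(3 + n + w))
1/(84724*x(3, -5)) = 1/(84724*(3*(4 + 3 - 5))) = 1/(84724*(3*2)) = 1/(84724*6) = 1/508344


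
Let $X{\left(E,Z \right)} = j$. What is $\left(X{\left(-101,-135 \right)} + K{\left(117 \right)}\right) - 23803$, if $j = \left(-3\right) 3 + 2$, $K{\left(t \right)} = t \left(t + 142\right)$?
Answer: $6493$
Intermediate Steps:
$K{\left(t \right)} = t \left(142 + t\right)$
$j = -7$ ($j = -9 + 2 = -7$)
$X{\left(E,Z \right)} = -7$
$\left(X{\left(-101,-135 \right)} + K{\left(117 \right)}\right) - 23803 = \left(-7 + 117 \left(142 + 117\right)\right) - 23803 = \left(-7 + 117 \cdot 259\right) - 23803 = \left(-7 + 30303\right) - 23803 = 30296 - 23803 = 6493$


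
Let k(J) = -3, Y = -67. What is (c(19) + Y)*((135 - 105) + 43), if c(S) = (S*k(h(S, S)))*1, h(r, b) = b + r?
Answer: -9052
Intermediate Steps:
c(S) = -3*S (c(S) = (S*(-3))*1 = -3*S*1 = -3*S)
(c(19) + Y)*((135 - 105) + 43) = (-3*19 - 67)*((135 - 105) + 43) = (-57 - 67)*(30 + 43) = -124*73 = -9052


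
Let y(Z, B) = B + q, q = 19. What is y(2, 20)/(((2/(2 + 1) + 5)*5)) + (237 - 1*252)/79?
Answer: 7968/6715 ≈ 1.1866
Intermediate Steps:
y(Z, B) = 19 + B (y(Z, B) = B + 19 = 19 + B)
y(2, 20)/(((2/(2 + 1) + 5)*5)) + (237 - 1*252)/79 = (19 + 20)/(((2/(2 + 1) + 5)*5)) + (237 - 1*252)/79 = 39/(((2/3 + 5)*5)) + (237 - 252)*(1/79) = 39/(((2*(⅓) + 5)*5)) - 15*1/79 = 39/(((⅔ + 5)*5)) - 15/79 = 39/(((17/3)*5)) - 15/79 = 39/(85/3) - 15/79 = 39*(3/85) - 15/79 = 117/85 - 15/79 = 7968/6715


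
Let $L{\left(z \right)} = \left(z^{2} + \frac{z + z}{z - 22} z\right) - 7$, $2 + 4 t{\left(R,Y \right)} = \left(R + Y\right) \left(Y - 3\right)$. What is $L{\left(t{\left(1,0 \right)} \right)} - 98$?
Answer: $- \frac{154115}{1488} \approx -103.57$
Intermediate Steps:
$t{\left(R,Y \right)} = - \frac{1}{2} + \frac{\left(-3 + Y\right) \left(R + Y\right)}{4}$ ($t{\left(R,Y \right)} = - \frac{1}{2} + \frac{\left(R + Y\right) \left(Y - 3\right)}{4} = - \frac{1}{2} + \frac{\left(R + Y\right) \left(-3 + Y\right)}{4} = - \frac{1}{2} + \frac{\left(-3 + Y\right) \left(R + Y\right)}{4}$)
$L{\left(z \right)} = -7 + z^{2} + \frac{2 z^{2}}{-22 + z}$ ($L{\left(z \right)} = \left(z^{2} + \frac{2 z}{-22 + z} z\right) - 7 = \left(z^{2} + \frac{2 z^{2}}{-22 + z}\right) - 7 = -7 + z^{2} + \frac{2 z^{2}}{-22 + z}$)
$L{\left(t{\left(1,0 \right)} \right)} - 98 = \frac{154 + \left(- \frac{1}{2} - \frac{3}{4} - 0 + \frac{0^{2}}{4} + \frac{1}{4} \cdot 1 \cdot 0\right)^{3} - 20 \left(- \frac{1}{2} - \frac{3}{4} - 0 + \frac{0^{2}}{4} + \frac{1}{4} \cdot 1 \cdot 0\right)^{2} - 7 \left(- \frac{1}{2} - \frac{3}{4} - 0 + \frac{0^{2}}{4} + \frac{1}{4} \cdot 1 \cdot 0\right)}{-22 - \left(\frac{5}{4} + 0 + 0\right)} - 98 = \frac{154 + \left(- \frac{1}{2} - \frac{3}{4} + 0 + \frac{1}{4} \cdot 0 + 0\right)^{3} - 20 \left(- \frac{1}{2} - \frac{3}{4} + 0 + \frac{1}{4} \cdot 0 + 0\right)^{2} - 7 \left(- \frac{1}{2} - \frac{3}{4} + 0 + \frac{1}{4} \cdot 0 + 0\right)}{-22 + \left(- \frac{1}{2} - \frac{3}{4} + 0 + \frac{1}{4} \cdot 0 + 0\right)} - 98 = \frac{154 + \left(- \frac{1}{2} - \frac{3}{4} + 0 + 0 + 0\right)^{3} - 20 \left(- \frac{1}{2} - \frac{3}{4} + 0 + 0 + 0\right)^{2} - 7 \left(- \frac{1}{2} - \frac{3}{4} + 0 + 0 + 0\right)}{-22 + \left(- \frac{1}{2} - \frac{3}{4} + 0 + 0 + 0\right)} - 98 = \frac{154 + \left(- \frac{5}{4}\right)^{3} - 20 \left(- \frac{5}{4}\right)^{2} - - \frac{35}{4}}{-22 - \frac{5}{4}} - 98 = \frac{154 - \frac{125}{64} - \frac{125}{4} + \frac{35}{4}}{- \frac{93}{4}} - 98 = - \frac{4 \left(154 - \frac{125}{64} - \frac{125}{4} + \frac{35}{4}\right)}{93} - 98 = \left(- \frac{4}{93}\right) \frac{8291}{64} - 98 = - \frac{8291}{1488} - 98 = - \frac{154115}{1488}$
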